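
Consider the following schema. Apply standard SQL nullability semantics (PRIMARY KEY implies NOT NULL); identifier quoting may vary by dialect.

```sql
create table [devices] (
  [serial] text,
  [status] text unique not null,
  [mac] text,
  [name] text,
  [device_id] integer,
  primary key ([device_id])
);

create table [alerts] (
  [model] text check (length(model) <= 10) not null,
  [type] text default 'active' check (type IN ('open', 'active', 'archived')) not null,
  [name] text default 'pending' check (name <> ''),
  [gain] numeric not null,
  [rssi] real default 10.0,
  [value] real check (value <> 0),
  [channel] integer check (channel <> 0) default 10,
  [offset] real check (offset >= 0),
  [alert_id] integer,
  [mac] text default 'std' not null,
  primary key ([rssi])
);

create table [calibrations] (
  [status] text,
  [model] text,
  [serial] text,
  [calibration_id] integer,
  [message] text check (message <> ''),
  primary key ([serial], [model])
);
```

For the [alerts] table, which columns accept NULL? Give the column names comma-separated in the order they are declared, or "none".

- model: declared NOT NULL → not nullable.
- type: declared NOT NULL → not nullable.
- name: CHECK does not forbid NULL (a CHECK constraint passes when its expression is NULL) → nullable.
- gain: declared NOT NULL → not nullable.
- rssi: part of the PRIMARY KEY, which implies NOT NULL → not nullable.
- value: CHECK does not forbid NULL (a CHECK constraint passes when its expression is NULL) → nullable.
- channel: CHECK does not forbid NULL (a CHECK constraint passes when its expression is NULL) → nullable.
- offset: CHECK does not forbid NULL (a CHECK constraint passes when its expression is NULL) → nullable.
- alert_id: no NOT NULL constraint applies → nullable.
- mac: declared NOT NULL → not nullable.

name, value, channel, offset, alert_id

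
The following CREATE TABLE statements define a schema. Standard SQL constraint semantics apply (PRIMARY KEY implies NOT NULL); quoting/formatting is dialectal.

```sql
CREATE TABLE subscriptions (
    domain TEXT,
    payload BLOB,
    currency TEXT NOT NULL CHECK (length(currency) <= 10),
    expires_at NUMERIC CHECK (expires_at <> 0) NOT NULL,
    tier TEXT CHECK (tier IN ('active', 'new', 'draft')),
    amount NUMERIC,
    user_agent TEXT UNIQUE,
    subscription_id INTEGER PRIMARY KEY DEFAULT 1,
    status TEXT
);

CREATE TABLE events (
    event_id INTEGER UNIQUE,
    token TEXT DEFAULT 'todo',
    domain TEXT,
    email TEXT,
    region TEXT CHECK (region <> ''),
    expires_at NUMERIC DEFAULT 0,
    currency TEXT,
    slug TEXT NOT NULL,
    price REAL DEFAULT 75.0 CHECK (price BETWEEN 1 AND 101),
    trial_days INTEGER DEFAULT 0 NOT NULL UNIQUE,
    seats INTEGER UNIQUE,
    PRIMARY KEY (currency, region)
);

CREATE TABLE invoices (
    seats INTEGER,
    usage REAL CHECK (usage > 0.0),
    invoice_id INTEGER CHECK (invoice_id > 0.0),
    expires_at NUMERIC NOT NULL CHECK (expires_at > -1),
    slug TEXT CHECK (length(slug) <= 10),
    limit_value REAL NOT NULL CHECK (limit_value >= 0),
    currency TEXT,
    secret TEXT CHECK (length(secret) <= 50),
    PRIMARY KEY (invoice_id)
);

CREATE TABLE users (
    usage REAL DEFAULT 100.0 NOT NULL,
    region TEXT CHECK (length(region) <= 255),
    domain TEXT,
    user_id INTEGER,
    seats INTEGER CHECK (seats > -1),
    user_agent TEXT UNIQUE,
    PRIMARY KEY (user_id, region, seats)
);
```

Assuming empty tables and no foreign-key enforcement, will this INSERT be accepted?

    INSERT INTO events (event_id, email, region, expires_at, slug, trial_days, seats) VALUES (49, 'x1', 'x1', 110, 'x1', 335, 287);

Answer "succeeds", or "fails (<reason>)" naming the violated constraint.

fails (NOT NULL on currency)

currency is omitted from the column list and has no DEFAULT, so it would receive NULL.
But currency is part of the PRIMARY KEY (implied NOT NULL).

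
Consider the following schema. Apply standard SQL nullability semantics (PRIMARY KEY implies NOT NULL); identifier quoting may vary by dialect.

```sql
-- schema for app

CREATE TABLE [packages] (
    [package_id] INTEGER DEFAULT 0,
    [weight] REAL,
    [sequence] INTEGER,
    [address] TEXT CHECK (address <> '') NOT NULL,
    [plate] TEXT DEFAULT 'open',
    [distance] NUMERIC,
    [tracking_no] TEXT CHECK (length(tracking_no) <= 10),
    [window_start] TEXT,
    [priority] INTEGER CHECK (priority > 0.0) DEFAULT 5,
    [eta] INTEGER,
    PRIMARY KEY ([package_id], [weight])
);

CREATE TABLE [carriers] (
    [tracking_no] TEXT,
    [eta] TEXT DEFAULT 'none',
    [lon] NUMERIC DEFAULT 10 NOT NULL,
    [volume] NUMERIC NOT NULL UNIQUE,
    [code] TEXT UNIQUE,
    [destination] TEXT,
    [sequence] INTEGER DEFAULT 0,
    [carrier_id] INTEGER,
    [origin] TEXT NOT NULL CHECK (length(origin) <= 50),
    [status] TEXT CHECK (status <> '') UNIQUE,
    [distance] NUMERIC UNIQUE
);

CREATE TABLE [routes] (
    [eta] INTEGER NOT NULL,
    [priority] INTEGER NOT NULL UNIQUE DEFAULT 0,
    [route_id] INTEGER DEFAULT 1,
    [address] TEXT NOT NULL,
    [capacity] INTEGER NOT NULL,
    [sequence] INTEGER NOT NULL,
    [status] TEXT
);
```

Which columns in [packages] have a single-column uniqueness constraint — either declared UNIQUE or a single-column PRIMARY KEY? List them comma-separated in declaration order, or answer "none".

- package_id: part of a composite PRIMARY KEY — only the tuple is unique, not this column on its own.
- weight: part of a composite PRIMARY KEY — only the tuple is unique, not this column on its own.
- sequence: no UNIQUE or single-column PK constraint.
- address: no UNIQUE or single-column PK constraint.
- plate: no UNIQUE or single-column PK constraint.
- distance: no UNIQUE or single-column PK constraint.
- tracking_no: no UNIQUE or single-column PK constraint.
- window_start: no UNIQUE or single-column PK constraint.
- priority: no UNIQUE or single-column PK constraint.
- eta: no UNIQUE or single-column PK constraint.

none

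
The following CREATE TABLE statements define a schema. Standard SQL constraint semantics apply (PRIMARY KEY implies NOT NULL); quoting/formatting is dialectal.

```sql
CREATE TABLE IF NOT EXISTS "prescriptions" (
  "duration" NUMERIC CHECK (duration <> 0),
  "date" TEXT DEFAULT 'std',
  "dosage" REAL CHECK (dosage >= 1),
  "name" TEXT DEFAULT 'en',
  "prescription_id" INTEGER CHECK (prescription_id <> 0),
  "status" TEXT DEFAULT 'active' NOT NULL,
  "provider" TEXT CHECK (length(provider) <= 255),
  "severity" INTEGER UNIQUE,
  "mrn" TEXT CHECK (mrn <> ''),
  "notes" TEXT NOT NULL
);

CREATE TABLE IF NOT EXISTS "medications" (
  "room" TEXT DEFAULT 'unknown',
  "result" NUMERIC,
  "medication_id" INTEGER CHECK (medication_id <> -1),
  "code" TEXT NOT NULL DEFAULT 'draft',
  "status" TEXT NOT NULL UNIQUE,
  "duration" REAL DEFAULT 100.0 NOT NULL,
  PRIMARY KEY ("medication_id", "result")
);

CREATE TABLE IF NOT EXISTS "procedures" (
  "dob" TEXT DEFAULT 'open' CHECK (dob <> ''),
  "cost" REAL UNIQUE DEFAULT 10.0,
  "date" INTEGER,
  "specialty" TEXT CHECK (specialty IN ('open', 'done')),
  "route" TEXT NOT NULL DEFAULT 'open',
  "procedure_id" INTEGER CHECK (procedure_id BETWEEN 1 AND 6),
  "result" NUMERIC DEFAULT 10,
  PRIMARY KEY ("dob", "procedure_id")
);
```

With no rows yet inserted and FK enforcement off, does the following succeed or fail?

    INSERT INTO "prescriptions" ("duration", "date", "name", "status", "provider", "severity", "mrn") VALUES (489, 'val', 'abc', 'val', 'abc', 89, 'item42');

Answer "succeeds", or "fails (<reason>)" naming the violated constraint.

notes is omitted from the column list and has no DEFAULT, so it would receive NULL.
But notes is declared NOT NULL.

fails (NOT NULL on notes)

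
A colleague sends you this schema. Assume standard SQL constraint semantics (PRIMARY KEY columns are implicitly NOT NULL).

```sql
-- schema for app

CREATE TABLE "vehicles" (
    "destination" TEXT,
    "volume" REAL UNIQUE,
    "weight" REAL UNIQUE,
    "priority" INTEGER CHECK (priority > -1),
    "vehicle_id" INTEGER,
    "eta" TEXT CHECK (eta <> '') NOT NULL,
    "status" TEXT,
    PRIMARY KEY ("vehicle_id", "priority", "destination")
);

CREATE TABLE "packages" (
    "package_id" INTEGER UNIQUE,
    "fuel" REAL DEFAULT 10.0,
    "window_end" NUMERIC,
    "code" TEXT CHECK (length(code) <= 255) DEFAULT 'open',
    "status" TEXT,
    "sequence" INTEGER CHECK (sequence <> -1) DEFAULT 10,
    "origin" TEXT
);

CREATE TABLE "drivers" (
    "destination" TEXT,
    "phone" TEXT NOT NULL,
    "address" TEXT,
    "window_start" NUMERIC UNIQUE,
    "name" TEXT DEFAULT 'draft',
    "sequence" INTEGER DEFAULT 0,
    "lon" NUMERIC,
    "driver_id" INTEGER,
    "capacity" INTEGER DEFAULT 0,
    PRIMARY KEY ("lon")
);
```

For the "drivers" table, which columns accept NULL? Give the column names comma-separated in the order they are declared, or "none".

- destination: no NOT NULL constraint applies → nullable.
- phone: declared NOT NULL → not nullable.
- address: no NOT NULL constraint applies → nullable.
- window_start: UNIQUE does not imply NOT NULL → nullable.
- name: DEFAULT only fills an omitted column; an explicit NULL is still allowed → nullable.
- sequence: DEFAULT only fills an omitted column; an explicit NULL is still allowed → nullable.
- lon: part of the PRIMARY KEY, which implies NOT NULL → not nullable.
- driver_id: no NOT NULL constraint applies → nullable.
- capacity: DEFAULT only fills an omitted column; an explicit NULL is still allowed → nullable.

destination, address, window_start, name, sequence, driver_id, capacity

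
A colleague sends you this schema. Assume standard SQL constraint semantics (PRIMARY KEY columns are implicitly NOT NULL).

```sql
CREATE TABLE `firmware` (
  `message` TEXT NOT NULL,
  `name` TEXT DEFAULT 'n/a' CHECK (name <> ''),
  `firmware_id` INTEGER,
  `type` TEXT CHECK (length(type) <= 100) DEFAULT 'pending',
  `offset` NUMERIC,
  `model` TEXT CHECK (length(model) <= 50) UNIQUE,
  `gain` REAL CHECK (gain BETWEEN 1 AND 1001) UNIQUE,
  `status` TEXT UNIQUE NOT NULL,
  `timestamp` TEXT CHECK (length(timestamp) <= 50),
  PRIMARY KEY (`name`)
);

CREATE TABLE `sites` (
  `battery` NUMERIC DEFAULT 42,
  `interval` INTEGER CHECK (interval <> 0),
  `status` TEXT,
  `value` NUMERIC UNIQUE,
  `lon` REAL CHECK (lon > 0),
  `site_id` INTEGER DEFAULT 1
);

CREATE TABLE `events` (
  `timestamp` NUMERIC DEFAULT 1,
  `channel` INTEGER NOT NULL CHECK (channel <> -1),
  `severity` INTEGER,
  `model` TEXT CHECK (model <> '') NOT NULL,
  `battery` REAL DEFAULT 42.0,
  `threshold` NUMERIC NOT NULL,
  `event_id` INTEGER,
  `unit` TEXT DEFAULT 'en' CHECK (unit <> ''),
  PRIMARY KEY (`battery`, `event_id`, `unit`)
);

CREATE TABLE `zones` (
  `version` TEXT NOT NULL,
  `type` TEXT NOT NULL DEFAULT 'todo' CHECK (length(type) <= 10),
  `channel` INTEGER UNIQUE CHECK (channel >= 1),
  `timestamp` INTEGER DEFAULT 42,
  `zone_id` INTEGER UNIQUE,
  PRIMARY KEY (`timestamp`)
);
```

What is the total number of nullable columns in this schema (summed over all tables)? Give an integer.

firmware: 6 nullable (firmware_id, type, offset, model, gain, timestamp — PK (name) and explicit NOT NULL columns excluded).
sites: 6 nullable (battery, interval, status, value, lon, site_id — PK none and explicit NOT NULL columns excluded).
events: 2 nullable (timestamp, severity — PK (battery, event_id, unit) and explicit NOT NULL columns excluded).
zones: 2 nullable (channel, zone_id — PK (timestamp) and explicit NOT NULL columns excluded).
Total: 6 + 6 + 2 + 2 = 16.

16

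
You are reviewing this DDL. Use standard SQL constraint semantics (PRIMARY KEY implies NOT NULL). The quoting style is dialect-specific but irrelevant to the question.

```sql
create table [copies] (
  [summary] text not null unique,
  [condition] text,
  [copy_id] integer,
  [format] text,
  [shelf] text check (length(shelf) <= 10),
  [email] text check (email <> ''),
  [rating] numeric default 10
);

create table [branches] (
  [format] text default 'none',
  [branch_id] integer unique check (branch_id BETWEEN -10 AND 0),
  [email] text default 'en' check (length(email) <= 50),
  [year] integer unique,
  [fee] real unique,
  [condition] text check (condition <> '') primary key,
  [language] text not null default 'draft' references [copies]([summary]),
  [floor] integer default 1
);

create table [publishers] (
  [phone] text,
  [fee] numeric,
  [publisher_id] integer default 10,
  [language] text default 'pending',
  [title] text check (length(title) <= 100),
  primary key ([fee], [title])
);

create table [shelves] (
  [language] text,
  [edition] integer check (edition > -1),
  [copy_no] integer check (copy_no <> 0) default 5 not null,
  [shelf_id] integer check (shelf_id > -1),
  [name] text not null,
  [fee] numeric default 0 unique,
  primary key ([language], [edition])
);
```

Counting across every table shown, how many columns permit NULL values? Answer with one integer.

17

copies: 6 nullable (condition, copy_id, format, shelf, email, rating — PK none and explicit NOT NULL columns excluded).
branches: 6 nullable (format, branch_id, email, year, fee, floor — PK (condition) and explicit NOT NULL columns excluded).
publishers: 3 nullable (phone, publisher_id, language — PK (fee, title) and explicit NOT NULL columns excluded).
shelves: 2 nullable (shelf_id, fee — PK (language, edition) and explicit NOT NULL columns excluded).
Total: 6 + 6 + 3 + 2 = 17.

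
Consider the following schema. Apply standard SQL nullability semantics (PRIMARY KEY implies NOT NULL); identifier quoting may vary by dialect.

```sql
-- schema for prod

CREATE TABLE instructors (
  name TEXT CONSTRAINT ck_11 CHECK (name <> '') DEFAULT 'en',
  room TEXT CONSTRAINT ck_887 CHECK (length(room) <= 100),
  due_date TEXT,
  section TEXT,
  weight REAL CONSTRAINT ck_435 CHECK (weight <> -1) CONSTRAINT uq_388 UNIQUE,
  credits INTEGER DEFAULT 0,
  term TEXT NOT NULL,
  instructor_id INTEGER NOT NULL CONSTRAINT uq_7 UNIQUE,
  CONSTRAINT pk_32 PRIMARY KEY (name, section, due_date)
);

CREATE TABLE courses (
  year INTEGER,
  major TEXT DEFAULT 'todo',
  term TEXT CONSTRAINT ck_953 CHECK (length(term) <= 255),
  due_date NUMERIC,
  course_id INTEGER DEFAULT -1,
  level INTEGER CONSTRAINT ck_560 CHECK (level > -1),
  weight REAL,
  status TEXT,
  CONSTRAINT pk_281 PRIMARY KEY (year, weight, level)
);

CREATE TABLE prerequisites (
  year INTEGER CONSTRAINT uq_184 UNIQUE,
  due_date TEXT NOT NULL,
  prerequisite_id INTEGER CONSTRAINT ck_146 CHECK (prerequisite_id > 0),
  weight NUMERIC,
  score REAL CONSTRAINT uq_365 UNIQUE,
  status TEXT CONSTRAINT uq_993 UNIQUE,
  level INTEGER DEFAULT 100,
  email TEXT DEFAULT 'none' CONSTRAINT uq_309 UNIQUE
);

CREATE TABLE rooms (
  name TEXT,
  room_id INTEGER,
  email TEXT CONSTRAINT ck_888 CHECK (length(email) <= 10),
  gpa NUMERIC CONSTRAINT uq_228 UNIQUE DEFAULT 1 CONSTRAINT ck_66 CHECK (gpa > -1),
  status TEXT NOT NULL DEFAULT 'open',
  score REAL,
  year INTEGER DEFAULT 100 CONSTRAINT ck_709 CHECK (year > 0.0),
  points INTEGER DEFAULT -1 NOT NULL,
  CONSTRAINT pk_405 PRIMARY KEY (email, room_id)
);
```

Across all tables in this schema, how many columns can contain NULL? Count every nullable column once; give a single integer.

instructors: 3 nullable (room, weight, credits — PK (name, section, due_date) and explicit NOT NULL columns excluded).
courses: 5 nullable (major, term, due_date, course_id, status — PK (year, weight, level) and explicit NOT NULL columns excluded).
prerequisites: 7 nullable (year, prerequisite_id, weight, score, status, level, email — PK none and explicit NOT NULL columns excluded).
rooms: 4 nullable (name, gpa, score, year — PK (email, room_id) and explicit NOT NULL columns excluded).
Total: 3 + 5 + 7 + 4 = 19.

19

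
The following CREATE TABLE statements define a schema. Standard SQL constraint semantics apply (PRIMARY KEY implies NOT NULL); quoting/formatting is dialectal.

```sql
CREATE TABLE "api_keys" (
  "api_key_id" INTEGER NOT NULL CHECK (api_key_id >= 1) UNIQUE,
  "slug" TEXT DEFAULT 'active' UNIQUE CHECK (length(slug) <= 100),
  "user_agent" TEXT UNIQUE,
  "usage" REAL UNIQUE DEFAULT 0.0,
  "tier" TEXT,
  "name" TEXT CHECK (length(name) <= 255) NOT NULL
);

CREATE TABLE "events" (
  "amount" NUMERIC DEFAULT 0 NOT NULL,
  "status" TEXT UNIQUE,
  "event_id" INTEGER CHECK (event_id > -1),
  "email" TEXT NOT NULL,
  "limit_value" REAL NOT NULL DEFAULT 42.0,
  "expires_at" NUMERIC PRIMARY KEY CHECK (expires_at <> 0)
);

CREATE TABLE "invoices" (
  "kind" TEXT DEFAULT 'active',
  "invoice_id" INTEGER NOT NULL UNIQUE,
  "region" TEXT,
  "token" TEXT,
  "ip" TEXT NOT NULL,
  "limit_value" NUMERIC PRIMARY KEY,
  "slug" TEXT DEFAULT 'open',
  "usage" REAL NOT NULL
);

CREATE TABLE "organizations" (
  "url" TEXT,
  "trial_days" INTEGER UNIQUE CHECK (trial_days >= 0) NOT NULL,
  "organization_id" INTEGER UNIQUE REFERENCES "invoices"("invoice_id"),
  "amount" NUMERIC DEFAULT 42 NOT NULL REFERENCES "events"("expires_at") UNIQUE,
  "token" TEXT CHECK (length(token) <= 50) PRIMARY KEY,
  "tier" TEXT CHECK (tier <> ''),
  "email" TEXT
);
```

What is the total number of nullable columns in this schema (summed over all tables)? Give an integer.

14

api_keys: 4 nullable (slug, user_agent, usage, tier — PK none and explicit NOT NULL columns excluded).
events: 2 nullable (status, event_id — PK (expires_at) and explicit NOT NULL columns excluded).
invoices: 4 nullable (kind, region, token, slug — PK (limit_value) and explicit NOT NULL columns excluded).
organizations: 4 nullable (url, organization_id, tier, email — PK (token) and explicit NOT NULL columns excluded).
Total: 4 + 2 + 4 + 4 = 14.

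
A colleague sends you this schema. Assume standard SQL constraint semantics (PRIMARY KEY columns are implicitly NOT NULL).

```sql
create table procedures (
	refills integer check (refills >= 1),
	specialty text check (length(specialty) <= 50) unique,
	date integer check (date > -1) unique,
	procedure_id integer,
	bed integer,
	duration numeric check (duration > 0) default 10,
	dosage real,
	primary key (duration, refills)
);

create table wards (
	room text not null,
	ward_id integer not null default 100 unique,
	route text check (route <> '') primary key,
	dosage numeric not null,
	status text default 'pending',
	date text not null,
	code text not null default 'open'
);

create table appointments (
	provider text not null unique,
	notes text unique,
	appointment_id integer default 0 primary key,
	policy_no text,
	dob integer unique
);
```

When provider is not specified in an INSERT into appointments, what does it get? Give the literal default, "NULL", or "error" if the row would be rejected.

error

provider has no DEFAULT clause.
Omitting it would insert NULL, but it is declared NOT NULL, so the INSERT fails.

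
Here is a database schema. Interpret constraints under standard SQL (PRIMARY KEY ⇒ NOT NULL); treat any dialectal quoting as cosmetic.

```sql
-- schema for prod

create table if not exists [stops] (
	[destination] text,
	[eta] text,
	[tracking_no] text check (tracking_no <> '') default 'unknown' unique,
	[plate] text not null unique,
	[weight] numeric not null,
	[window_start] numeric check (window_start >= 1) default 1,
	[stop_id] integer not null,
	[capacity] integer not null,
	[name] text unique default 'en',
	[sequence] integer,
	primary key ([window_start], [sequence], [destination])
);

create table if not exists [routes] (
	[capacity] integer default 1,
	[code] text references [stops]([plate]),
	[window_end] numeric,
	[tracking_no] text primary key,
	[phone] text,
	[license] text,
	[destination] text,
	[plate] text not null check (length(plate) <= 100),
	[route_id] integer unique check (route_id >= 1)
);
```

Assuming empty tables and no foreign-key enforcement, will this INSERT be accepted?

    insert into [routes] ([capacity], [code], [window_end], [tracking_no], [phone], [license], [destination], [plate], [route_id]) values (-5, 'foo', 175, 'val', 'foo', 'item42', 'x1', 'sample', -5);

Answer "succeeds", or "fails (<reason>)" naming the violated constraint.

fails (CHECK on route_id)

The value -5 for route_id violates CHECK (route_id >= 1).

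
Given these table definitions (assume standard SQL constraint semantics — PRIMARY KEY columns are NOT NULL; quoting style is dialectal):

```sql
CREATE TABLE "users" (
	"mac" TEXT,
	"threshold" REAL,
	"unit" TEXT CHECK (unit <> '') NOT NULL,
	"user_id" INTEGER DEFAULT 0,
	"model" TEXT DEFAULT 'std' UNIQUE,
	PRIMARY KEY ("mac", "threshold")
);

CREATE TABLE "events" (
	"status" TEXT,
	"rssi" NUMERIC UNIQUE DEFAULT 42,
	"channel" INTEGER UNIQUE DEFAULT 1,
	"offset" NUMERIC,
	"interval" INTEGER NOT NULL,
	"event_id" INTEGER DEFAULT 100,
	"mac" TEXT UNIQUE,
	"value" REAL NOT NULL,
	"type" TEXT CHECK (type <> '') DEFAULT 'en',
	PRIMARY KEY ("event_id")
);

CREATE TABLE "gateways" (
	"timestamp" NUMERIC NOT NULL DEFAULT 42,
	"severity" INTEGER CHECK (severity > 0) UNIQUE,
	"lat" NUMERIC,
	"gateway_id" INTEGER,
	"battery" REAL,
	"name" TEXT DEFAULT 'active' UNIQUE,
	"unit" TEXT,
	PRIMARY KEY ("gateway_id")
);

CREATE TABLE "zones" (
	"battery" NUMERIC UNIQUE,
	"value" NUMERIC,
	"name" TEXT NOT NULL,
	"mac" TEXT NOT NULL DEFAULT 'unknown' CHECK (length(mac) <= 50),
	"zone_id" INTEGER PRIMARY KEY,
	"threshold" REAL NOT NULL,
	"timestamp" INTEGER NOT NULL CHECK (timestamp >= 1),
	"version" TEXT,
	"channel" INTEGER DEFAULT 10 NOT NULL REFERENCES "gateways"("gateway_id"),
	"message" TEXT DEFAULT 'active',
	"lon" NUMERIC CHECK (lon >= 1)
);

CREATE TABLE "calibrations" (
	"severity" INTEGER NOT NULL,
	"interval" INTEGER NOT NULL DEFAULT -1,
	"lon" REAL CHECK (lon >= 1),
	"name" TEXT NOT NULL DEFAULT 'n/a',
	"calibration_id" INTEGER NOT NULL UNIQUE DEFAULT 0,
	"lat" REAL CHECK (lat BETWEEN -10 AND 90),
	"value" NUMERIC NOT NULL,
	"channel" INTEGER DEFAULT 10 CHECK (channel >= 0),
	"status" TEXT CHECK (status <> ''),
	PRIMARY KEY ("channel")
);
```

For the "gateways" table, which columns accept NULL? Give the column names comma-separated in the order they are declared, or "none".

- timestamp: declared NOT NULL → not nullable.
- severity: CHECK does not forbid NULL (a CHECK constraint passes when its expression is NULL) → nullable.
- lat: no NOT NULL constraint applies → nullable.
- gateway_id: part of the PRIMARY KEY, which implies NOT NULL → not nullable.
- battery: no NOT NULL constraint applies → nullable.
- name: UNIQUE does not imply NOT NULL → nullable.
- unit: no NOT NULL constraint applies → nullable.

severity, lat, battery, name, unit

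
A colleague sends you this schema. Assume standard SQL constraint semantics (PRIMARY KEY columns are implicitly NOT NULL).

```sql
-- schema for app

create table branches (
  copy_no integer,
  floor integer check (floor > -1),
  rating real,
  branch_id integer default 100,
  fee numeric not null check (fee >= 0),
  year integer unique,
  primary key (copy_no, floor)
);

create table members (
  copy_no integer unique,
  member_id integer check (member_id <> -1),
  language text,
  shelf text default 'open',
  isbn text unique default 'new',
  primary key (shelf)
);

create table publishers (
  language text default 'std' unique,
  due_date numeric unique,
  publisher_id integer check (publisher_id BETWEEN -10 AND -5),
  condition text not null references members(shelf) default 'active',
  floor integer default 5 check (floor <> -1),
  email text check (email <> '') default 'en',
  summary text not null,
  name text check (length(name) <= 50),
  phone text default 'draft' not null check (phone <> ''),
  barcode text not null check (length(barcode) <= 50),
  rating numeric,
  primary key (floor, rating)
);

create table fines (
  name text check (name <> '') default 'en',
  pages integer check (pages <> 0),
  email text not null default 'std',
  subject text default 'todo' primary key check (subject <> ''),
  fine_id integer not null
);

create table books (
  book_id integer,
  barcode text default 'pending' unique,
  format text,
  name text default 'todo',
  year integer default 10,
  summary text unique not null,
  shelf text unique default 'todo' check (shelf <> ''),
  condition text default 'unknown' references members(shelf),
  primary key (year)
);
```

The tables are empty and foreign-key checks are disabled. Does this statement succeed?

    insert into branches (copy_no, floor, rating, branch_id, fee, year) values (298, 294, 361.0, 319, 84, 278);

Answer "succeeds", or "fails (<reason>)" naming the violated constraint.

succeeds

NOT NULL columns: copy_no is supplied; fee is supplied; floor is supplied.
CHECK constraints: 294 satisfies (floor > -1); 84 satisfies (fee >= 0).
No constraint is violated.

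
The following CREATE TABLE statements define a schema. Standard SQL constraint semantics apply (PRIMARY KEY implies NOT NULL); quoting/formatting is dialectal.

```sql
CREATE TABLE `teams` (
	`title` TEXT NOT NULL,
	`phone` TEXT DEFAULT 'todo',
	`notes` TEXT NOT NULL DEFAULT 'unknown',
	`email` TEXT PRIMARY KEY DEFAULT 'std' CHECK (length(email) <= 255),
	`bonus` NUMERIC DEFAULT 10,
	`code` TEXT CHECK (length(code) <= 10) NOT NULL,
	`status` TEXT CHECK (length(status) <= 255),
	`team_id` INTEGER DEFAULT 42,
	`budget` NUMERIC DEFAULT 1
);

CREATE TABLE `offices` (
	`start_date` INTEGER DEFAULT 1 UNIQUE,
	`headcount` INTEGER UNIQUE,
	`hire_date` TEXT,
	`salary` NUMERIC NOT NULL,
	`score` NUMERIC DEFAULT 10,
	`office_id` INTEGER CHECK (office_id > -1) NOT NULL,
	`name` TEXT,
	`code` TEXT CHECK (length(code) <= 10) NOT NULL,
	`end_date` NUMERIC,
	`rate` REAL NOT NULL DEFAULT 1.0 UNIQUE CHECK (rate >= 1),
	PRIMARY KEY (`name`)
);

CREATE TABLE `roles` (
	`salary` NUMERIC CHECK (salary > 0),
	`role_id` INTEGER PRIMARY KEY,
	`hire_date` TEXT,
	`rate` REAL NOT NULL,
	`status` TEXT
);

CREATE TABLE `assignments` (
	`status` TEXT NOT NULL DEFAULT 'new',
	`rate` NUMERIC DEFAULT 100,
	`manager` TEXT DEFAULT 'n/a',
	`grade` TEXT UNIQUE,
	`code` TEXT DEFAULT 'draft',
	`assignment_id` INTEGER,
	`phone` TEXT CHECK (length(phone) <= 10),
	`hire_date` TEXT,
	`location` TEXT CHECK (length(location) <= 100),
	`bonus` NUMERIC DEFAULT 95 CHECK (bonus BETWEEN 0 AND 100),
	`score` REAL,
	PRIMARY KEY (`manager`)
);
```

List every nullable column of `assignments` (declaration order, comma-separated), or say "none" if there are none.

- status: declared NOT NULL → not nullable.
- rate: DEFAULT only fills an omitted column; an explicit NULL is still allowed → nullable.
- manager: part of the PRIMARY KEY, which implies NOT NULL → not nullable.
- grade: UNIQUE does not imply NOT NULL → nullable.
- code: DEFAULT only fills an omitted column; an explicit NULL is still allowed → nullable.
- assignment_id: no NOT NULL constraint applies → nullable.
- phone: CHECK does not forbid NULL (a CHECK constraint passes when its expression is NULL) → nullable.
- hire_date: no NOT NULL constraint applies → nullable.
- location: CHECK does not forbid NULL (a CHECK constraint passes when its expression is NULL) → nullable.
- bonus: CHECK does not forbid NULL (a CHECK constraint passes when its expression is NULL) → nullable.
- score: no NOT NULL constraint applies → nullable.

rate, grade, code, assignment_id, phone, hire_date, location, bonus, score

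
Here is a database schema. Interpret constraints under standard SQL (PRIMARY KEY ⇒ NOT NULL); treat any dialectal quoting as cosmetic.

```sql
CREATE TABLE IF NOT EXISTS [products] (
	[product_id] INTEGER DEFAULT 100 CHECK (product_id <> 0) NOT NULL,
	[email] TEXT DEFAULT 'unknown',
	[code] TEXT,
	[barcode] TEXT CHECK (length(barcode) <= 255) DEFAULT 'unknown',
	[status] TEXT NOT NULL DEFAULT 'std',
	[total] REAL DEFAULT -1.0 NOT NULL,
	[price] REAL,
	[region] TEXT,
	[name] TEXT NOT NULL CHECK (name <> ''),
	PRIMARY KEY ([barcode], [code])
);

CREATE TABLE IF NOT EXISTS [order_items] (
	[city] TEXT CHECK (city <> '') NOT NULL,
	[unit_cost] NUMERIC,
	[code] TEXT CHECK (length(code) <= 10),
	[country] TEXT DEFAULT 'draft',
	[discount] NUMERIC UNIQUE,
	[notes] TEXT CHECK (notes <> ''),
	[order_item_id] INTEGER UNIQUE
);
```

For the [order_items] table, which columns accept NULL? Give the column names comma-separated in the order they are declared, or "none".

unit_cost, code, country, discount, notes, order_item_id

- city: declared NOT NULL → not nullable.
- unit_cost: no NOT NULL constraint applies → nullable.
- code: CHECK does not forbid NULL (a CHECK constraint passes when its expression is NULL) → nullable.
- country: DEFAULT only fills an omitted column; an explicit NULL is still allowed → nullable.
- discount: UNIQUE does not imply NOT NULL → nullable.
- notes: CHECK does not forbid NULL (a CHECK constraint passes when its expression is NULL) → nullable.
- order_item_id: UNIQUE does not imply NOT NULL → nullable.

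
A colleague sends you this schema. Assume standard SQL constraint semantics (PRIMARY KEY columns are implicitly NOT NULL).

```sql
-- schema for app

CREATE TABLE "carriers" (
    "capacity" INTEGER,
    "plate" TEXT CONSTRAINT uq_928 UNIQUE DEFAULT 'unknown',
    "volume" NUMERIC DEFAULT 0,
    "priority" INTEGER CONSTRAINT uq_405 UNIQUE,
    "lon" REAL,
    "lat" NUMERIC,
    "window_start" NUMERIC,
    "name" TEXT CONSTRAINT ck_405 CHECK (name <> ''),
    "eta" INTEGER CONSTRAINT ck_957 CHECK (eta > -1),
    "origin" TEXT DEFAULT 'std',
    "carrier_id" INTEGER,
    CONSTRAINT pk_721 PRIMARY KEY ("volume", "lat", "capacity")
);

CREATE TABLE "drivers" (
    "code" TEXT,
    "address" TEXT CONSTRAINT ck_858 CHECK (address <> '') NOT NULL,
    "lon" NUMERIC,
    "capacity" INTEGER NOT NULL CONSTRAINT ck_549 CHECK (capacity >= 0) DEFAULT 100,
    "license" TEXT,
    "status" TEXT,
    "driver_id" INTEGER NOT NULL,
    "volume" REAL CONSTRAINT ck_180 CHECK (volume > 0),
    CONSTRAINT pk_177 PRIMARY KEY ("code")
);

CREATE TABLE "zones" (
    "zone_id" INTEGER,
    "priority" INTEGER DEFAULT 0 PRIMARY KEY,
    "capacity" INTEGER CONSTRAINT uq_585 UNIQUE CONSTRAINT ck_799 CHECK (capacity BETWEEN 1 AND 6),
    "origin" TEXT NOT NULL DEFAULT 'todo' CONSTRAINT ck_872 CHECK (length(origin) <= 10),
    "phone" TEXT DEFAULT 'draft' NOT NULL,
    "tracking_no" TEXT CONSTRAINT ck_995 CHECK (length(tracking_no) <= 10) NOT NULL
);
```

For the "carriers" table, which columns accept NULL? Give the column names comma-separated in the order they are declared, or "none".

plate, priority, lon, window_start, name, eta, origin, carrier_id

- capacity: part of the PRIMARY KEY, which implies NOT NULL → not nullable.
- plate: UNIQUE does not imply NOT NULL → nullable.
- volume: part of the PRIMARY KEY, which implies NOT NULL → not nullable.
- priority: UNIQUE does not imply NOT NULL → nullable.
- lon: no NOT NULL constraint applies → nullable.
- lat: part of the PRIMARY KEY, which implies NOT NULL → not nullable.
- window_start: no NOT NULL constraint applies → nullable.
- name: CHECK does not forbid NULL (a CHECK constraint passes when its expression is NULL) → nullable.
- eta: CHECK does not forbid NULL (a CHECK constraint passes when its expression is NULL) → nullable.
- origin: DEFAULT only fills an omitted column; an explicit NULL is still allowed → nullable.
- carrier_id: no NOT NULL constraint applies → nullable.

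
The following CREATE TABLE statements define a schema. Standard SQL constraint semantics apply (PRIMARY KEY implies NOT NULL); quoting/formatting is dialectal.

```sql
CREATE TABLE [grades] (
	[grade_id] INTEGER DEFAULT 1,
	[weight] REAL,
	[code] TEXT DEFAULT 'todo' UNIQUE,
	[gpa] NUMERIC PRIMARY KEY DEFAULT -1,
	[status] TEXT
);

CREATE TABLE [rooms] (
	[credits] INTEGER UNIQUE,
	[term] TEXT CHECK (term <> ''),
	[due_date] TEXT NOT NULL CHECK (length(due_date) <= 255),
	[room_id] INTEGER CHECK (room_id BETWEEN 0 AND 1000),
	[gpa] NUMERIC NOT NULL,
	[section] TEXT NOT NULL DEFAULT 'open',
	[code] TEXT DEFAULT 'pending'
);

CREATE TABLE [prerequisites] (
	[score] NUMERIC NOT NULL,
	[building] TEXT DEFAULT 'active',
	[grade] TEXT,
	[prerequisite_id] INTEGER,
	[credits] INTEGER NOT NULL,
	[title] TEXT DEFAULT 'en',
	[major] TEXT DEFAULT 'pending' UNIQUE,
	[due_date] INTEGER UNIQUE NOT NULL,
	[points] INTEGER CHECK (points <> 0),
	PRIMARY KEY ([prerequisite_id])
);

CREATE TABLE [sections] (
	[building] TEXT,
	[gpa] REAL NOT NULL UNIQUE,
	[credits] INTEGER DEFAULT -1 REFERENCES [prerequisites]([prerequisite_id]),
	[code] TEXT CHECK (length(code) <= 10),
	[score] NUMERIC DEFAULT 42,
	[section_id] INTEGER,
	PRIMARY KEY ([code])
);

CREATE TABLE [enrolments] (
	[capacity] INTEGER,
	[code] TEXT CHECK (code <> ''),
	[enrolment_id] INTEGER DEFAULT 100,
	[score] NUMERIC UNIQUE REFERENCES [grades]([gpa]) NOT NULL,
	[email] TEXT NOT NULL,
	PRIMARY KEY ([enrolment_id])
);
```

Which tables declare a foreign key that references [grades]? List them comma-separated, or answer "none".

enrolments

- enrolments.score references grades(gpa).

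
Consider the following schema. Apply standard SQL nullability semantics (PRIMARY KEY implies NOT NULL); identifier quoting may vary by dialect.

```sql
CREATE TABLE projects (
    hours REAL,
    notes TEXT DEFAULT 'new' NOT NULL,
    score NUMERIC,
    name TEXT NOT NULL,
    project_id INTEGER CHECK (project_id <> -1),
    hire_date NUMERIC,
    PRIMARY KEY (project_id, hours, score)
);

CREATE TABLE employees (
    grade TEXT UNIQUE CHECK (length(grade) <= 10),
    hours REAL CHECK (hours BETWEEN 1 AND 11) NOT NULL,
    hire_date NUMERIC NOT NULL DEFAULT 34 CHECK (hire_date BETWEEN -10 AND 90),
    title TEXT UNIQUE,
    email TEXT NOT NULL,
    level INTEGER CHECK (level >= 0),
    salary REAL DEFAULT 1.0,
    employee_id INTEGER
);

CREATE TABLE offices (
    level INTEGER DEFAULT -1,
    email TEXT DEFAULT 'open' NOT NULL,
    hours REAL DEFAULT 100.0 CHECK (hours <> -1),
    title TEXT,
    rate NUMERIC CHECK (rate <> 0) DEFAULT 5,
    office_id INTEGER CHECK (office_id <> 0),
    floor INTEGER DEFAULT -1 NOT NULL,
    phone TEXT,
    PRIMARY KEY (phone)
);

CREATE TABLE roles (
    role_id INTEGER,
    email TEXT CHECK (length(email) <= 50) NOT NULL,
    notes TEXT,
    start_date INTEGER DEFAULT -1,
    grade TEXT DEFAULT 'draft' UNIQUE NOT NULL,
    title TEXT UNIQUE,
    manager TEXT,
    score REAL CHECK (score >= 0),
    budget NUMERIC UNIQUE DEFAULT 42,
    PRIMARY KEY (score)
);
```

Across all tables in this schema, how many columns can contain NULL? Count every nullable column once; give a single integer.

17

projects: 1 nullable (hire_date — PK (project_id, hours, score) and explicit NOT NULL columns excluded).
employees: 5 nullable (grade, title, level, salary, employee_id — PK none and explicit NOT NULL columns excluded).
offices: 5 nullable (level, hours, title, rate, office_id — PK (phone) and explicit NOT NULL columns excluded).
roles: 6 nullable (role_id, notes, start_date, title, manager, budget — PK (score) and explicit NOT NULL columns excluded).
Total: 1 + 5 + 5 + 6 = 17.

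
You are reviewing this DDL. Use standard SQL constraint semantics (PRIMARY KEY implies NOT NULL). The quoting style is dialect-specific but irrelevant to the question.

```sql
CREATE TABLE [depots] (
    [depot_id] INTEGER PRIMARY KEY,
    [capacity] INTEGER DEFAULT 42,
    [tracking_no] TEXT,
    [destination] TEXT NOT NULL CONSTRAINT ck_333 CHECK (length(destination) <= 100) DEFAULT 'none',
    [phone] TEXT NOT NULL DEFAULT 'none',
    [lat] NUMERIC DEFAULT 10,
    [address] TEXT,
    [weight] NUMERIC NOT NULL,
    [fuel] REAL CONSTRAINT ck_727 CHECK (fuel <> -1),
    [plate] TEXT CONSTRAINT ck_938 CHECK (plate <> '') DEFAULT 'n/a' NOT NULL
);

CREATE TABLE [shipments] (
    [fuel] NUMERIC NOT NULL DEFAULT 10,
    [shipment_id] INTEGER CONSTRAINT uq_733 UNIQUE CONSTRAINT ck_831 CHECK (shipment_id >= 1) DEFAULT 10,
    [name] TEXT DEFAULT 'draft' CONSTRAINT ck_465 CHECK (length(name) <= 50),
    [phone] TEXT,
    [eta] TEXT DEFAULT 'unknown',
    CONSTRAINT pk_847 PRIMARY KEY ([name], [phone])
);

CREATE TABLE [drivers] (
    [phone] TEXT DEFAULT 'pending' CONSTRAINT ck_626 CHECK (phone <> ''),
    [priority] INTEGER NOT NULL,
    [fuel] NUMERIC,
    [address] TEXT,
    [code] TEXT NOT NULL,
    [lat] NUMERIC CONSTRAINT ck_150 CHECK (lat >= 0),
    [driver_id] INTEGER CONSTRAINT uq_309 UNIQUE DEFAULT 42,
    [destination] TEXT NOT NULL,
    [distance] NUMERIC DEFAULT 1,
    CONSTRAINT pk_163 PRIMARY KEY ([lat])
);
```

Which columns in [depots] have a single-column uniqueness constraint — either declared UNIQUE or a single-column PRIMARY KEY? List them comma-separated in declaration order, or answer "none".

depot_id

- depot_id: single-column PRIMARY KEY → unique.
- capacity: no UNIQUE or single-column PK constraint.
- tracking_no: no UNIQUE or single-column PK constraint.
- destination: no UNIQUE or single-column PK constraint.
- phone: no UNIQUE or single-column PK constraint.
- lat: no UNIQUE or single-column PK constraint.
- address: no UNIQUE or single-column PK constraint.
- weight: no UNIQUE or single-column PK constraint.
- fuel: no UNIQUE or single-column PK constraint.
- plate: no UNIQUE or single-column PK constraint.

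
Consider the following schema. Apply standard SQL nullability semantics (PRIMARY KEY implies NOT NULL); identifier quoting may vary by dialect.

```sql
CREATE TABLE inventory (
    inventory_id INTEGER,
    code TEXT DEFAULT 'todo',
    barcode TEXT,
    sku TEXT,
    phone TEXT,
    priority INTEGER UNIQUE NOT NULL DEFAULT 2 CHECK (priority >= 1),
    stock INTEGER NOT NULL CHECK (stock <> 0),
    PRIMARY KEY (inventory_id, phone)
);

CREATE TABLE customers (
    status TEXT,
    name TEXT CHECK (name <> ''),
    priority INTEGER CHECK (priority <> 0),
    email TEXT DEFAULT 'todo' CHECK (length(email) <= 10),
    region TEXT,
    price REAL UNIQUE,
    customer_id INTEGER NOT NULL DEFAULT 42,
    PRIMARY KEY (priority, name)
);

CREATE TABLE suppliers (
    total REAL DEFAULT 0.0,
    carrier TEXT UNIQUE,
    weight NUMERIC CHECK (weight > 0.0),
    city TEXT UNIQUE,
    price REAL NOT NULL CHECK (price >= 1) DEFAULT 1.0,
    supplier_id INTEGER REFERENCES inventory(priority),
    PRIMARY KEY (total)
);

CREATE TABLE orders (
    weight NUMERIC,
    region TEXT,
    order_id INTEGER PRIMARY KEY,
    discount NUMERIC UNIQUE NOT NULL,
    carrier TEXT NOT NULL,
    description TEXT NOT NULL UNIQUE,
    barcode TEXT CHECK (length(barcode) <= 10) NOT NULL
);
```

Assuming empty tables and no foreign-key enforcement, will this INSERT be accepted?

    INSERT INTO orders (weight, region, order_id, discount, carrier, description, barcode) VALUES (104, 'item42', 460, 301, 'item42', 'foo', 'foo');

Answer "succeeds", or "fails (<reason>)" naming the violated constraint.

NOT NULL columns: barcode is supplied; carrier is supplied; description is supplied; discount is supplied; order_id is supplied.
CHECK constraints: 'foo' satisfies (length(barcode) <= 10).
No constraint is violated.

succeeds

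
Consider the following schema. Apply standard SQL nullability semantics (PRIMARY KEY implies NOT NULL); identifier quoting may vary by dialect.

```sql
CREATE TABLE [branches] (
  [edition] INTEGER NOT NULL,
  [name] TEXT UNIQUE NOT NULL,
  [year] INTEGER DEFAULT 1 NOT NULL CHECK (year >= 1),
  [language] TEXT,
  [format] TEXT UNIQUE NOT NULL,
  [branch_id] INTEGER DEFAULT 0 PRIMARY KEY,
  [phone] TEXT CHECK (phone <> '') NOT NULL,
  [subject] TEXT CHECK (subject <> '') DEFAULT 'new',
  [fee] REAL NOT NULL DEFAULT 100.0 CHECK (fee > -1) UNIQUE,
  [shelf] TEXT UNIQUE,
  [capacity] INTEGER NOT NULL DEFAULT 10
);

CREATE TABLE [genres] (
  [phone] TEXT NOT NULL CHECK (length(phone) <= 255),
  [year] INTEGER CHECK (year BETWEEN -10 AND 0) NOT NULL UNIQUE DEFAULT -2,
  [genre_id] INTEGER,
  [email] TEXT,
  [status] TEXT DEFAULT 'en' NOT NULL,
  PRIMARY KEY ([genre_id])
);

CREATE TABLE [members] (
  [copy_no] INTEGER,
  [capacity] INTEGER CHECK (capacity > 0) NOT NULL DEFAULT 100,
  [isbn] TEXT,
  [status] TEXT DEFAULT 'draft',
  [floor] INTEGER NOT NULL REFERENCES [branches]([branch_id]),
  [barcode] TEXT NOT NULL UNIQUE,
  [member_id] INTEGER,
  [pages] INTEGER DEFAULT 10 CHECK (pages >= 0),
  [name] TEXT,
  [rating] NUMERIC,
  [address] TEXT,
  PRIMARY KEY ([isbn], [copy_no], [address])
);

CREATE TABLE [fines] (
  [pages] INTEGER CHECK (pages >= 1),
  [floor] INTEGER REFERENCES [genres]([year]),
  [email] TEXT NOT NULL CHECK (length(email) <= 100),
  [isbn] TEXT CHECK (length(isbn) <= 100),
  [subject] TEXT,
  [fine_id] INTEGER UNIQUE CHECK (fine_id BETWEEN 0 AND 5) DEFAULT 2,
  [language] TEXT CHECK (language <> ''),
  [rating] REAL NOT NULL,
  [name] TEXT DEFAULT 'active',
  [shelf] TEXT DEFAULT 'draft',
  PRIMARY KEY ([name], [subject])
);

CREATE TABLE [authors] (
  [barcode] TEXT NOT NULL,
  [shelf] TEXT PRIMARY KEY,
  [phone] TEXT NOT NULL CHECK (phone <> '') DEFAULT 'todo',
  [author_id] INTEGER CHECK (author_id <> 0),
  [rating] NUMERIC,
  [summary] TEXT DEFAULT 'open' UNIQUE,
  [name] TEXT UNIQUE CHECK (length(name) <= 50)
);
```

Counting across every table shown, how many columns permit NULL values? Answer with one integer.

19

branches: 3 nullable (language, subject, shelf — PK (branch_id) and explicit NOT NULL columns excluded).
genres: 1 nullable (email — PK (genre_id) and explicit NOT NULL columns excluded).
members: 5 nullable (status, member_id, pages, name, rating — PK (isbn, copy_no, address) and explicit NOT NULL columns excluded).
fines: 6 nullable (pages, floor, isbn, fine_id, language, shelf — PK (name, subject) and explicit NOT NULL columns excluded).
authors: 4 nullable (author_id, rating, summary, name — PK (shelf) and explicit NOT NULL columns excluded).
Total: 3 + 1 + 5 + 6 + 4 = 19.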